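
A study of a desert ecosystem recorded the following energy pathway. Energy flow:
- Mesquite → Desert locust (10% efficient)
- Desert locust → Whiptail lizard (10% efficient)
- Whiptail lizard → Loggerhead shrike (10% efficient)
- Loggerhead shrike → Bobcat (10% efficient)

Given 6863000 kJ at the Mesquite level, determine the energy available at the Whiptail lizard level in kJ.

Desert locust: 6863000 × 0.1 = 686300 kJ
Whiptail lizard: 686300 × 0.1 = 68630 kJ

68630 kJ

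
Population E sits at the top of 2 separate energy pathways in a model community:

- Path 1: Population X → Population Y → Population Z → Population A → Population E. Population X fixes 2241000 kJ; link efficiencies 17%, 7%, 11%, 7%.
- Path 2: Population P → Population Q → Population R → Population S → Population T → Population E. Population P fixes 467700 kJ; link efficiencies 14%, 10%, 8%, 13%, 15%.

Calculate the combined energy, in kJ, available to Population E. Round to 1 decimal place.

215.6 kJ

Path 1: 2241000 × 0.17 × 0.07 × 0.11 × 0.07 = 205.34283 kJ
Path 2: 467700 × 0.14 × 0.1 × 0.08 × 0.13 × 0.15 = 10.214568 kJ
Total at Population E: 205.34283 + 10.214568 = 215.557398 kJ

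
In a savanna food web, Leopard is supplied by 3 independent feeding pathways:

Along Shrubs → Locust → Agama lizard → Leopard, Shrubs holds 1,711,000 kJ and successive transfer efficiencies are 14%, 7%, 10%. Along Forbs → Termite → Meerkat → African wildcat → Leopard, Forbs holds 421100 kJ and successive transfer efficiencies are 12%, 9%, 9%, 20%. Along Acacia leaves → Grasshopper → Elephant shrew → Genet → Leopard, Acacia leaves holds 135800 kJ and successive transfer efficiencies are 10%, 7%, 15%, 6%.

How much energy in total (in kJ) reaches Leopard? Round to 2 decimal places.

1767.20 kJ

Via Shrubs: 1711000 × 0.14 × 0.07 × 0.1 = 1676.78 kJ
Via Forbs: 421100 × 0.12 × 0.09 × 0.09 × 0.2 = 81.86184 kJ
Via Acacia leaves: 135800 × 0.1 × 0.07 × 0.15 × 0.06 = 8.5554 kJ
Total at Leopard: 1676.78 + 81.86184 + 8.5554 = 1767.19724 kJ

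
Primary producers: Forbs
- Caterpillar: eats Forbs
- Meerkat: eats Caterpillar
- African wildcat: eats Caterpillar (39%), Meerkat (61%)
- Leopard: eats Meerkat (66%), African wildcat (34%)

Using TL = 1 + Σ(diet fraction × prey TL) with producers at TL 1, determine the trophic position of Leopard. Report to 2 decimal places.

4.21

Caterpillar: 1 + 1 = 2
Meerkat: 1 + 2 = 3
African wildcat: 1 + (0.39×2 + 0.61×3) = 3.61
Leopard: 1 + (0.66×3 + 0.34×3.61) = 4.2074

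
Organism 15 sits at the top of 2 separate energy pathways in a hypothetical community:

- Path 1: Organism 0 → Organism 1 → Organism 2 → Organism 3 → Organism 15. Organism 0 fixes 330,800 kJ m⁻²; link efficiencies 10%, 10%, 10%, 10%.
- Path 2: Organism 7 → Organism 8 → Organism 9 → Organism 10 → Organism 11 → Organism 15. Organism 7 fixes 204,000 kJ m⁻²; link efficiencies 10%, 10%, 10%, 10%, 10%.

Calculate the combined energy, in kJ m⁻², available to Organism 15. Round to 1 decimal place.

35.1 kJ m⁻²

Path 1: 330800 × 0.1 × 0.1 × 0.1 × 0.1 = 33.08 kJ m⁻²
Path 2: 204000 × 0.1 × 0.1 × 0.1 × 0.1 × 0.1 = 2.04 kJ m⁻²
Total at Organism 15: 33.08 + 2.04 = 35.12 kJ m⁻²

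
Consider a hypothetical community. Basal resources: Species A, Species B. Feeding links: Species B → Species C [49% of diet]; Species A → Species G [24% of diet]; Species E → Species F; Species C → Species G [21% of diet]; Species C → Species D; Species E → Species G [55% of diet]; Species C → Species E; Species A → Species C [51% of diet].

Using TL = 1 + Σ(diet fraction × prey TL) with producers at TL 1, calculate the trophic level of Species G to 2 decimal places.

Species C: 1 + (0.51×1 + 0.49×1) = 2
Species D: 1 + 2 = 3
Species E: 1 + 2 = 3
Species F: 1 + 3 = 4
Species G: 1 + (0.55×3 + 0.21×2 + 0.24×1) = 3.31

3.31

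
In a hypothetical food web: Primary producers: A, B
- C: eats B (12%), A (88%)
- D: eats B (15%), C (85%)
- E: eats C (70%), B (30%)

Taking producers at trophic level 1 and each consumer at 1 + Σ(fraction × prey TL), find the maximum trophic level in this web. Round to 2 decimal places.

C: 1 + (0.12×1 + 0.88×1) = 2
D: 1 + (0.15×1 + 0.85×2) = 2.85
E: 1 + (0.7×2 + 0.3×1) = 2.7

2.85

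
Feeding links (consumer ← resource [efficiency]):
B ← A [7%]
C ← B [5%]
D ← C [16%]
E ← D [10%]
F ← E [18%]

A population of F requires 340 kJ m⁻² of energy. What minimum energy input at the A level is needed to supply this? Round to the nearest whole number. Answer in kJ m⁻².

Cumulative transfer efficiency: 0.07 × 0.05 × 0.16 × 0.1 × 0.18 = 0.00001008
A energy = 340 / 0.00001008 = 33730159 kJ m⁻²

33730159 kJ m⁻²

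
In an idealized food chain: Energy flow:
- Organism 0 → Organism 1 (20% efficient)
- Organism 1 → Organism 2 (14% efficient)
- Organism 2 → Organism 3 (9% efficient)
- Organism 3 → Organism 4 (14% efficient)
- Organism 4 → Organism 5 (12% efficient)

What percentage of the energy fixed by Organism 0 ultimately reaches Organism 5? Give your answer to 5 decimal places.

Product of link efficiencies: 0.2 × 0.14 × 0.09 × 0.14 × 0.12 = 0.000042336
As a percentage: 0.000042336 × 100 = 0.00423%

0.00423%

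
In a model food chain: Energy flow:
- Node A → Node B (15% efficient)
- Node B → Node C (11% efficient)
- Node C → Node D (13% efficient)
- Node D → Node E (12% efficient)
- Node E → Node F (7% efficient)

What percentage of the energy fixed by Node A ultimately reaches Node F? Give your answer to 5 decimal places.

0.00180%

Product of link efficiencies: 0.15 × 0.11 × 0.13 × 0.12 × 0.07 = 0.000018018
As a percentage: 0.000018018 × 100 = 0.00180%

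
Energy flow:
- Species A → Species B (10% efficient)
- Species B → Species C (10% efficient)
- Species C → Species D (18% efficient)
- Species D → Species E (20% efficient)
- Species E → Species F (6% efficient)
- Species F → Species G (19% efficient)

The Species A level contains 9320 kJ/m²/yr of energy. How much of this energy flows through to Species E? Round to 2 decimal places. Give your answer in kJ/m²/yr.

3.36 kJ/m²/yr

Species B: 9320 × 0.1 = 932 kJ/m²/yr
Species C: 932 × 0.1 = 93.2 kJ/m²/yr
Species D: 93.2 × 0.18 = 16.776 kJ/m²/yr
Species E: 16.776 × 0.2 = 3.3552 kJ/m²/yr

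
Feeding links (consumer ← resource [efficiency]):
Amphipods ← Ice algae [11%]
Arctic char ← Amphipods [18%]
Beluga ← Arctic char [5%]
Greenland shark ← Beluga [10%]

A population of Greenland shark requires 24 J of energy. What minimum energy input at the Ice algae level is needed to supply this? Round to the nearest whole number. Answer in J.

242424 J

Cumulative transfer efficiency: 0.11 × 0.18 × 0.05 × 0.1 = 0.000099
Ice algae energy = 24 / 0.000099 = 242424 J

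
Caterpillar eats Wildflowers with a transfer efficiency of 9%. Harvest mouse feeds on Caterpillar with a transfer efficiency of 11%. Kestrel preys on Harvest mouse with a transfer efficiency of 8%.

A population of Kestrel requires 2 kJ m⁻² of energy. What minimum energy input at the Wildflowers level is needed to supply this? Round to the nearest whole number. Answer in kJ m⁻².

2525 kJ m⁻²

Cumulative transfer efficiency: 0.09 × 0.11 × 0.08 = 0.000792
Wildflowers energy = 2 / 0.000792 = 2525 kJ m⁻²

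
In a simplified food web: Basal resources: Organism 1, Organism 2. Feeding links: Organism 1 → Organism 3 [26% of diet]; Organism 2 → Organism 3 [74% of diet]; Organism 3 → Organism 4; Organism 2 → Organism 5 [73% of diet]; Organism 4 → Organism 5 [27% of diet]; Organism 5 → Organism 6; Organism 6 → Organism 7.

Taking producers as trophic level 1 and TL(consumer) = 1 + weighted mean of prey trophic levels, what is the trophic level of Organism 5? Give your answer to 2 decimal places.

Organism 3: 1 + (0.26×1 + 0.74×1) = 2
Organism 4: 1 + 2 = 3
Organism 5: 1 + (0.73×1 + 0.27×3) = 2.54
Organism 6: 1 + 2.54 = 3.54
Organism 7: 1 + 3.54 = 4.54

2.54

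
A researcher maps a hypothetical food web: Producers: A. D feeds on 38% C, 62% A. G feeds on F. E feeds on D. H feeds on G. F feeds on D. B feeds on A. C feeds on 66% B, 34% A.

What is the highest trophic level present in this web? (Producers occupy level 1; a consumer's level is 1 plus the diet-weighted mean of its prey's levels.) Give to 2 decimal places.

B: 1 + 1 = 2
C: 1 + (0.66×2 + 0.34×1) = 2.66
D: 1 + (0.38×2.66 + 0.62×1) = 2.6308
E: 1 + 2.6308 = 3.6308
F: 1 + 2.6308 = 3.6308
G: 1 + 3.6308 = 4.6308
H: 1 + 4.6308 = 5.6308

5.63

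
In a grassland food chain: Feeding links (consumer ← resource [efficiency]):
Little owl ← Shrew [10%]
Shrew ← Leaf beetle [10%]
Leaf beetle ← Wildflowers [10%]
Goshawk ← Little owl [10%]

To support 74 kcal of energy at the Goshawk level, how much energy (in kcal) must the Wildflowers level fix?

Cumulative transfer efficiency: 0.1 × 0.1 × 0.1 × 0.1 = 0.0001
Wildflowers energy = 74 / 0.0001 = 740000 kcal

740000 kcal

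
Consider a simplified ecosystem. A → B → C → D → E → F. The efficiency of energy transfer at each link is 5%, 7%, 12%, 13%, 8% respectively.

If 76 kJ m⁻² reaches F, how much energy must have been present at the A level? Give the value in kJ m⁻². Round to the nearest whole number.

17399267 kJ m⁻²

Cumulative transfer efficiency: 0.05 × 0.07 × 0.12 × 0.13 × 0.08 = 0.000004368
A energy = 76 / 0.000004368 = 17399267 kJ m⁻²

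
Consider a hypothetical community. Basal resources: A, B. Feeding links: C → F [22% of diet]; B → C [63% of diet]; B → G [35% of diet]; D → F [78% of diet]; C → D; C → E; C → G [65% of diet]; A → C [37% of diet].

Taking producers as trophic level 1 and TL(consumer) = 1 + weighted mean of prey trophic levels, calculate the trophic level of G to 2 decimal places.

2.65

C: 1 + (0.63×1 + 0.37×1) = 2
D: 1 + 2 = 3
E: 1 + 2 = 3
F: 1 + (0.78×3 + 0.22×2) = 3.78
G: 1 + (0.65×2 + 0.35×1) = 2.65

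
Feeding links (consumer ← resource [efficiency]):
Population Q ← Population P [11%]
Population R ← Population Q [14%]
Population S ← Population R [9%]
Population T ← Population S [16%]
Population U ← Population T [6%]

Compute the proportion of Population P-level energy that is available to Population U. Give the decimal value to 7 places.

0.0000133

Product of link efficiencies: 0.11 × 0.14 × 0.09 × 0.16 × 0.06 = 0.0000133056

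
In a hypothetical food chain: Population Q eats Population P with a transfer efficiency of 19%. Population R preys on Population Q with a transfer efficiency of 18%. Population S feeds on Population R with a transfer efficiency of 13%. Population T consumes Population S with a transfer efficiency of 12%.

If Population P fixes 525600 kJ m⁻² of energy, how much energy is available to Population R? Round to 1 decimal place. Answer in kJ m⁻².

Population Q: 525600 × 0.19 = 99864 kJ m⁻²
Population R: 99864 × 0.18 = 17975.52 kJ m⁻²

17975.5 kJ m⁻²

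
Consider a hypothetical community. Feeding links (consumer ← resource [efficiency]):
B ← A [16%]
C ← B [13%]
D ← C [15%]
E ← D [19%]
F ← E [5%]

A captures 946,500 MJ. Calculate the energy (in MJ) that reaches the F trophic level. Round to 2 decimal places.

B: 946500 × 0.16 = 151440 MJ
C: 151440 × 0.13 = 19687.2 MJ
D: 19687.2 × 0.15 = 2953.08 MJ
E: 2953.08 × 0.19 = 561.0852 MJ
F: 561.0852 × 0.05 = 28.05426 MJ

28.05 MJ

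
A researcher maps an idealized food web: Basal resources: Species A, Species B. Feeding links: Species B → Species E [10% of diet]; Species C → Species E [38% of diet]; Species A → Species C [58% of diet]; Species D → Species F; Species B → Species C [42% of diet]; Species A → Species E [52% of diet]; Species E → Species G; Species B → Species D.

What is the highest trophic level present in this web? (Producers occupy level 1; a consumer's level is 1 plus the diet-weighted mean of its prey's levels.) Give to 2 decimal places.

3.38

Species C: 1 + (0.58×1 + 0.42×1) = 2
Species D: 1 + 1 = 2
Species E: 1 + (0.1×1 + 0.38×2 + 0.52×1) = 2.38
Species F: 1 + 2 = 3
Species G: 1 + 2.38 = 3.38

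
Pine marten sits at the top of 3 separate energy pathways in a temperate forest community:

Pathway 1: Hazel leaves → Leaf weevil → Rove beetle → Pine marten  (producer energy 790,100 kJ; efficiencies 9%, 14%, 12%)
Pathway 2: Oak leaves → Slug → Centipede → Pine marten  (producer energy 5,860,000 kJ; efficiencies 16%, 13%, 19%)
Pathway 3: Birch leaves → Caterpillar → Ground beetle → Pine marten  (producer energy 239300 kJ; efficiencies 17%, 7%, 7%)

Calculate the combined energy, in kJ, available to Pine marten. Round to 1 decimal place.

24552.7 kJ

Pathway 1: 790100 × 0.09 × 0.14 × 0.12 = 1194.6312 kJ
Pathway 2: 5860000 × 0.16 × 0.13 × 0.19 = 23158.72 kJ
Pathway 3: 239300 × 0.17 × 0.07 × 0.07 = 199.3369 kJ
Total at Pine marten: 1194.6312 + 23158.72 + 199.3369 = 24552.6881 kJ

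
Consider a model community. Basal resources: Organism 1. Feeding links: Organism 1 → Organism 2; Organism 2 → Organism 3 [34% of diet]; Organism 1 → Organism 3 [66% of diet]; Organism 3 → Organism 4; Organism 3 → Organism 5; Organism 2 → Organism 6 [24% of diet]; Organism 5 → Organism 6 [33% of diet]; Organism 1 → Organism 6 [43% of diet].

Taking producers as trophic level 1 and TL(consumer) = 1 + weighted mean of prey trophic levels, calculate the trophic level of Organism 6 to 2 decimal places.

Organism 2: 1 + 1 = 2
Organism 3: 1 + (0.34×2 + 0.66×1) = 2.34
Organism 4: 1 + 2.34 = 3.34
Organism 5: 1 + 2.34 = 3.34
Organism 6: 1 + (0.24×2 + 0.33×3.34 + 0.43×1) = 3.0122

3.01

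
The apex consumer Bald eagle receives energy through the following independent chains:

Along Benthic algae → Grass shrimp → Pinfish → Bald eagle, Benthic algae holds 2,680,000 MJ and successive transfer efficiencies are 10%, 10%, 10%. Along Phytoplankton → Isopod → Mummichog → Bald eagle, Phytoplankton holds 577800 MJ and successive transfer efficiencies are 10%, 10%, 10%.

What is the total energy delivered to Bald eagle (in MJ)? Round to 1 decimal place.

3257.8 MJ

Via Benthic algae: 2680000 × 0.1 × 0.1 × 0.1 = 2680 MJ
Via Phytoplankton: 577800 × 0.1 × 0.1 × 0.1 = 577.8 MJ
Total at Bald eagle: 2680 + 577.8 = 3257.8 MJ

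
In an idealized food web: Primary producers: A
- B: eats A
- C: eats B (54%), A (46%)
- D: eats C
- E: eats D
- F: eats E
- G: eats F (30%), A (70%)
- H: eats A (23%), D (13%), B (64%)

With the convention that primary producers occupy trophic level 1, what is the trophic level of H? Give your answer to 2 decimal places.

2.97

B: 1 + 1 = 2
C: 1 + (0.54×2 + 0.46×1) = 2.54
D: 1 + 2.54 = 3.54
E: 1 + 3.54 = 4.54
F: 1 + 4.54 = 5.54
G: 1 + (0.3×5.54 + 0.7×1) = 3.362
H: 1 + (0.23×1 + 0.13×3.54 + 0.64×2) = 2.9702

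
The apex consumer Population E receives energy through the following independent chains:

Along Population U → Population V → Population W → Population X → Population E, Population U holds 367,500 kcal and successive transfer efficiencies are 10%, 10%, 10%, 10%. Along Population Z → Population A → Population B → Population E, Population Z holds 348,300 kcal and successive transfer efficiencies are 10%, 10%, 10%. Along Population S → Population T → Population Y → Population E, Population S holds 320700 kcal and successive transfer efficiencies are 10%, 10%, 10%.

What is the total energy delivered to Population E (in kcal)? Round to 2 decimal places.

705.75 kcal

Via Population U: 367500 × 0.1 × 0.1 × 0.1 × 0.1 = 36.75 kcal
Via Population Z: 348300 × 0.1 × 0.1 × 0.1 = 348.3 kcal
Via Population S: 320700 × 0.1 × 0.1 × 0.1 = 320.7 kcal
Total at Population E: 36.75 + 348.3 + 320.7 = 705.75 kcal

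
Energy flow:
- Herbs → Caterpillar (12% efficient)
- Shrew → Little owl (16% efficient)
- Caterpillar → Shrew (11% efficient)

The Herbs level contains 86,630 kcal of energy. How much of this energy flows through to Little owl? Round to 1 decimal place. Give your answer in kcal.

Caterpillar: 86630 × 0.12 = 10395.6 kcal
Shrew: 10395.6 × 0.11 = 1143.516 kcal
Little owl: 1143.516 × 0.16 = 182.96256 kcal

183.0 kcal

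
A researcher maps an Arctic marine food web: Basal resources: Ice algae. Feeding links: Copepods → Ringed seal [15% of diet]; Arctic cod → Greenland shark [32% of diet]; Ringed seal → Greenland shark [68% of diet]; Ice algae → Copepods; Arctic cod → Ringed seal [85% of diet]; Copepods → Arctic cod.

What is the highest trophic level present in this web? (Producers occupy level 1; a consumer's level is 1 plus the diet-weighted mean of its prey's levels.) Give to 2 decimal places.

4.58

Copepods: 1 + 1 = 2
Arctic cod: 1 + 2 = 3
Ringed seal: 1 + (0.15×2 + 0.85×3) = 3.85
Greenland shark: 1 + (0.32×3 + 0.68×3.85) = 4.578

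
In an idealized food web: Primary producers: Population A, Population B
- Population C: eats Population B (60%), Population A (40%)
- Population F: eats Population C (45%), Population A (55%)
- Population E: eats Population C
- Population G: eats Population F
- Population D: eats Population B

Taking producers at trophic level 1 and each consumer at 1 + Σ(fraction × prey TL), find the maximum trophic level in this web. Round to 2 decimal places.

3.45

Population C: 1 + (0.6×1 + 0.4×1) = 2
Population D: 1 + 1 = 2
Population E: 1 + 2 = 3
Population F: 1 + (0.45×2 + 0.55×1) = 2.45
Population G: 1 + 2.45 = 3.45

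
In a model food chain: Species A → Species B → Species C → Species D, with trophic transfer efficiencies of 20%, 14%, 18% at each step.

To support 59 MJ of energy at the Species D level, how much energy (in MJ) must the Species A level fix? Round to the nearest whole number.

11706 MJ

Cumulative transfer efficiency: 0.2 × 0.14 × 0.18 = 0.00504
Species A energy = 59 / 0.00504 = 11706 MJ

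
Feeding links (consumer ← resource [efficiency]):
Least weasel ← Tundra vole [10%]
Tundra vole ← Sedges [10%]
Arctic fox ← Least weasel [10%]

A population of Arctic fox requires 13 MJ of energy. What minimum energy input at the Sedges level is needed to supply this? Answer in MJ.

13000 MJ

Cumulative transfer efficiency: 0.1 × 0.1 × 0.1 = 0.001
Sedges energy = 13 / 0.001 = 13000 MJ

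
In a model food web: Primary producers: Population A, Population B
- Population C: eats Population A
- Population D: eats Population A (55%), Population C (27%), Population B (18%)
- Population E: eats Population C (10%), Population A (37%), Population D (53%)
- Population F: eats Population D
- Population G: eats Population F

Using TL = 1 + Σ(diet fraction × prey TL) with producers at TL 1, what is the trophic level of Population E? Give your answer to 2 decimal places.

2.77

Population C: 1 + 1 = 2
Population D: 1 + (0.55×1 + 0.27×2 + 0.18×1) = 2.27
Population E: 1 + (0.1×2 + 0.37×1 + 0.53×2.27) = 2.7731
Population F: 1 + 2.27 = 3.27
Population G: 1 + 3.27 = 4.27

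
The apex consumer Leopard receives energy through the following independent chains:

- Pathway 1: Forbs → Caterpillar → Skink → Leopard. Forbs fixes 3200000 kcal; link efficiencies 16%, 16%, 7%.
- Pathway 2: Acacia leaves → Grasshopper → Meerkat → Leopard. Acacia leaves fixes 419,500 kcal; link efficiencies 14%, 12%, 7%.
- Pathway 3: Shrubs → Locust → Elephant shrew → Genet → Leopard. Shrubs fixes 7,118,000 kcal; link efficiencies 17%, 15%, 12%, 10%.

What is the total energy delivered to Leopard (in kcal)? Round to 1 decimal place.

8405.8 kcal

Pathway 1: 3200000 × 0.16 × 0.16 × 0.07 = 5734.4 kcal
Pathway 2: 419500 × 0.14 × 0.12 × 0.07 = 493.332 kcal
Pathway 3: 7118000 × 0.17 × 0.15 × 0.12 × 0.1 = 2178.108 kcal
Total at Leopard: 5734.4 + 493.332 + 2178.108 = 8405.84 kcal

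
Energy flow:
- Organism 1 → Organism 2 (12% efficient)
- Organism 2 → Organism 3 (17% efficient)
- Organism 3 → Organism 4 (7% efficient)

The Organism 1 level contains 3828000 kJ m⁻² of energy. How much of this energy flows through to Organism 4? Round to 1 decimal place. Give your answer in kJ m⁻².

5466.4 kJ m⁻²

Organism 2: 3828000 × 0.12 = 459360 kJ m⁻²
Organism 3: 459360 × 0.17 = 78091.2 kJ m⁻²
Organism 4: 78091.2 × 0.07 = 5466.384 kJ m⁻²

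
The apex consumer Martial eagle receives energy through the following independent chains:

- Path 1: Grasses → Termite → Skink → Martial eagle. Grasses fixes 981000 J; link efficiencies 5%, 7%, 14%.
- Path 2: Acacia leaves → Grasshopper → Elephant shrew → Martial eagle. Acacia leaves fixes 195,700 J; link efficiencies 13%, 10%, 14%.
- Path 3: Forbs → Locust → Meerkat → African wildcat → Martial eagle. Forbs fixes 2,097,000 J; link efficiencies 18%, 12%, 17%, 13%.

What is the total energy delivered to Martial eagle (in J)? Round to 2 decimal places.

Path 1: 981000 × 0.05 × 0.07 × 0.14 = 480.69 J
Path 2: 195700 × 0.13 × 0.1 × 0.14 = 356.174 J
Path 3: 2097000 × 0.18 × 0.12 × 0.17 × 0.13 = 1001.02392 J
Total at Martial eagle: 480.69 + 356.174 + 1001.02392 = 1837.88792 J

1837.89 J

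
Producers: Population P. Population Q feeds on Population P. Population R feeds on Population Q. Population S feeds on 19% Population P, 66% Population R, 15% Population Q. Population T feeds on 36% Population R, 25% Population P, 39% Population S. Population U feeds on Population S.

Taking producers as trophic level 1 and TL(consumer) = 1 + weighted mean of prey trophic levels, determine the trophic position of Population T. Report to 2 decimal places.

3.68

Population Q: 1 + 1 = 2
Population R: 1 + 2 = 3
Population S: 1 + (0.19×1 + 0.66×3 + 0.15×2) = 3.47
Population T: 1 + (0.36×3 + 0.25×1 + 0.39×3.47) = 3.6833
Population U: 1 + 3.47 = 4.47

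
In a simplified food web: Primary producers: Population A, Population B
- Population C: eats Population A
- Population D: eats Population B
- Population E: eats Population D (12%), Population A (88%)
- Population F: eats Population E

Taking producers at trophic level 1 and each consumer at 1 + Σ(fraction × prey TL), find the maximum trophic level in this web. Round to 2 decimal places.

3.12

Population C: 1 + 1 = 2
Population D: 1 + 1 = 2
Population E: 1 + (0.12×2 + 0.88×1) = 2.12
Population F: 1 + 2.12 = 3.12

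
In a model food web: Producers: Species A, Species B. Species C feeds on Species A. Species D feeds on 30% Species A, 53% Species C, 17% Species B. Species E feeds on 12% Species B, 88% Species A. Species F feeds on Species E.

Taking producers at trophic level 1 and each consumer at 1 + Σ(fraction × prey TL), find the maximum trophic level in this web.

Species C: 1 + 1 = 2
Species D: 1 + (0.3×1 + 0.53×2 + 0.17×1) = 2.53
Species E: 1 + (0.12×1 + 0.88×1) = 2
Species F: 1 + 2 = 3

3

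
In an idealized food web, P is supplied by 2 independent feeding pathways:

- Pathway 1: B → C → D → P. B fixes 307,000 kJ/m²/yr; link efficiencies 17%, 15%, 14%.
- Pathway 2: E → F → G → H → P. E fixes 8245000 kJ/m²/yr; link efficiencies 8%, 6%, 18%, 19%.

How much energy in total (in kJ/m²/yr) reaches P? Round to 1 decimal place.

2449.5 kJ/m²/yr

Pathway 1: 307000 × 0.17 × 0.15 × 0.14 = 1095.99 kJ/m²/yr
Pathway 2: 8245000 × 0.08 × 0.06 × 0.18 × 0.19 = 1353.4992 kJ/m²/yr
Total at P: 1095.99 + 1353.4992 = 2449.4892 kJ/m²/yr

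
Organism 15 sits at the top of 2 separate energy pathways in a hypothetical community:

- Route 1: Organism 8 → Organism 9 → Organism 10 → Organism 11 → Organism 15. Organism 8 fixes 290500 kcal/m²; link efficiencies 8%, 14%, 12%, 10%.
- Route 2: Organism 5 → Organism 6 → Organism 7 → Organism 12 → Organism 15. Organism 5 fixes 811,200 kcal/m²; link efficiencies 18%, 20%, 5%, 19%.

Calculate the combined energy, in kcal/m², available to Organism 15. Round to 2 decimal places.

316.47 kcal/m²

Route 1: 290500 × 0.08 × 0.14 × 0.12 × 0.1 = 39.0432 kcal/m²
Route 2: 811200 × 0.18 × 0.2 × 0.05 × 0.19 = 277.4304 kcal/m²
Total at Organism 15: 39.0432 + 277.4304 = 316.4736 kcal/m²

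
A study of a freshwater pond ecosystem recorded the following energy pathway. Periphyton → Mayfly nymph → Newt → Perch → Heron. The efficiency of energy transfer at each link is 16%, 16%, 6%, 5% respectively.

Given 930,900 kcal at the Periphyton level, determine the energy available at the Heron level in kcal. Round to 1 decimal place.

Mayfly nymph: 930900 × 0.16 = 148944 kcal
Newt: 148944 × 0.16 = 23831.04 kcal
Perch: 23831.04 × 0.06 = 1429.8624 kcal
Heron: 1429.8624 × 0.05 = 71.49312 kcal

71.5 kcal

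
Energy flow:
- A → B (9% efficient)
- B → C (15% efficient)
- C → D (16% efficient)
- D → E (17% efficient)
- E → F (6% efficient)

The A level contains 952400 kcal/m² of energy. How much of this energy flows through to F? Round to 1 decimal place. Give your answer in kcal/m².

21.0 kcal/m²

B: 952400 × 0.09 = 85716 kcal/m²
C: 85716 × 0.15 = 12857.4 kcal/m²
D: 12857.4 × 0.16 = 2057.184 kcal/m²
E: 2057.184 × 0.17 = 349.72128 kcal/m²
F: 349.72128 × 0.06 = 20.9832768 kcal/m²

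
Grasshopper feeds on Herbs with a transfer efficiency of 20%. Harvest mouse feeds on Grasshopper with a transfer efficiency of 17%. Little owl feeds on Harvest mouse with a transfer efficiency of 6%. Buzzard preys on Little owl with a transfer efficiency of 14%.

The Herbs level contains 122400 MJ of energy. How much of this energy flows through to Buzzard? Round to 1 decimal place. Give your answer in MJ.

Grasshopper: 122400 × 0.2 = 24480 MJ
Harvest mouse: 24480 × 0.17 = 4161.6 MJ
Little owl: 4161.6 × 0.06 = 249.696 MJ
Buzzard: 249.696 × 0.14 = 34.95744 MJ

35.0 MJ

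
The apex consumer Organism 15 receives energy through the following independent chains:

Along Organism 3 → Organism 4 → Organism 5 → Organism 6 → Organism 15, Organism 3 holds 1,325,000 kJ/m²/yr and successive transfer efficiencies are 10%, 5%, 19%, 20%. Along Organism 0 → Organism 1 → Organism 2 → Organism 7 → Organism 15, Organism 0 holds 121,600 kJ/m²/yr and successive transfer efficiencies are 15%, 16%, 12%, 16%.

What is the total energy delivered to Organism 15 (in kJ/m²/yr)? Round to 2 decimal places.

Via Organism 3: 1325000 × 0.1 × 0.05 × 0.19 × 0.2 = 251.75 kJ/m²/yr
Via Organism 0: 121600 × 0.15 × 0.16 × 0.12 × 0.16 = 56.03328 kJ/m²/yr
Total at Organism 15: 251.75 + 56.03328 = 307.78328 kJ/m²/yr

307.78 kJ/m²/yr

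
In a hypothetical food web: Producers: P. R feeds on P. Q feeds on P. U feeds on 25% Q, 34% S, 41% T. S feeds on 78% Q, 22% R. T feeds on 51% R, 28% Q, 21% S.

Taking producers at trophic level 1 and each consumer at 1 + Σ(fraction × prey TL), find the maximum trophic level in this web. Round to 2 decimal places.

Q: 1 + 1 = 2
R: 1 + 1 = 2
S: 1 + (0.78×2 + 0.22×2) = 3
T: 1 + (0.51×2 + 0.28×2 + 0.21×3) = 3.21
U: 1 + (0.25×2 + 0.34×3 + 0.41×3.21) = 3.8361

3.84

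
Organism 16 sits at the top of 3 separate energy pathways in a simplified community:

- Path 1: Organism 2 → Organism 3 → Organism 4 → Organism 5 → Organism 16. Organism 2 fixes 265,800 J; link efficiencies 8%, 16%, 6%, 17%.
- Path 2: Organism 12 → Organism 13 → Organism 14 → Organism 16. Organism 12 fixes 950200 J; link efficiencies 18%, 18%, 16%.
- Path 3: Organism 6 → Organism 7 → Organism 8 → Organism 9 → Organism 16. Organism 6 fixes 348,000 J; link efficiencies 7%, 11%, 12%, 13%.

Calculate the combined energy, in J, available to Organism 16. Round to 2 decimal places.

5002.34 J

Path 1: 265800 × 0.08 × 0.16 × 0.06 × 0.17 = 34.702848 J
Path 2: 950200 × 0.18 × 0.18 × 0.16 = 4925.8368 J
Path 3: 348000 × 0.07 × 0.11 × 0.12 × 0.13 = 41.80176 J
Total at Organism 16: 34.702848 + 4925.8368 + 41.80176 = 5002.341408 J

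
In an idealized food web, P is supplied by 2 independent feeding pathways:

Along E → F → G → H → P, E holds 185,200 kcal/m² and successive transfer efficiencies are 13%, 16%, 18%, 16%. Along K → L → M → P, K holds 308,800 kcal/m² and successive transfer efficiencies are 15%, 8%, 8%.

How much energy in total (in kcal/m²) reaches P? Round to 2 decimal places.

407.39 kcal/m²

Via E: 185200 × 0.13 × 0.16 × 0.18 × 0.16 = 110.942208 kcal/m²
Via K: 308800 × 0.15 × 0.08 × 0.08 = 296.448 kcal/m²
Total at P: 110.942208 + 296.448 = 407.390208 kcal/m²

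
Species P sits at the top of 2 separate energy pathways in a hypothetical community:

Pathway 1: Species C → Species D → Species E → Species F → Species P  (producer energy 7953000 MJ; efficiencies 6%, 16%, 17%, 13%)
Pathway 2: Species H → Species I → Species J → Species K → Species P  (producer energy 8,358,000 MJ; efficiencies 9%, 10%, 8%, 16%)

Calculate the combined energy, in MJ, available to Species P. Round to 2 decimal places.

Pathway 1: 7953000 × 0.06 × 0.16 × 0.17 × 0.13 = 1687.30848 MJ
Pathway 2: 8358000 × 0.09 × 0.1 × 0.08 × 0.16 = 962.8416 MJ
Total at Species P: 1687.30848 + 962.8416 = 2650.15008 MJ

2650.15 MJ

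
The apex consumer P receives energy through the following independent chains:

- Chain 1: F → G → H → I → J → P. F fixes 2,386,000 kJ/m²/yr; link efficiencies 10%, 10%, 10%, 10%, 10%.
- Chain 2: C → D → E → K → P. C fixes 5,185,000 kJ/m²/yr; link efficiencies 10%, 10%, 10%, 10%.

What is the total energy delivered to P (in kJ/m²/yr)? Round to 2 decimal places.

Chain 1: 2386000 × 0.1 × 0.1 × 0.1 × 0.1 × 0.1 = 23.86 kJ/m²/yr
Chain 2: 5185000 × 0.1 × 0.1 × 0.1 × 0.1 = 518.5 kJ/m²/yr
Total at P: 23.86 + 518.5 = 542.36 kJ/m²/yr

542.36 kJ/m²/yr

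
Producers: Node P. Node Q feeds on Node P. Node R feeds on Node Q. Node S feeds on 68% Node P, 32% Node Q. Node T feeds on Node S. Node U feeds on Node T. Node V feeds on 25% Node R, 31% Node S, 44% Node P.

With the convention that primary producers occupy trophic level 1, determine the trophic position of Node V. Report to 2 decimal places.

2.91

Node Q: 1 + 1 = 2
Node R: 1 + 2 = 3
Node S: 1 + (0.68×1 + 0.32×2) = 2.32
Node T: 1 + 2.32 = 3.32
Node U: 1 + 3.32 = 4.32
Node V: 1 + (0.25×3 + 0.31×2.32 + 0.44×1) = 2.9092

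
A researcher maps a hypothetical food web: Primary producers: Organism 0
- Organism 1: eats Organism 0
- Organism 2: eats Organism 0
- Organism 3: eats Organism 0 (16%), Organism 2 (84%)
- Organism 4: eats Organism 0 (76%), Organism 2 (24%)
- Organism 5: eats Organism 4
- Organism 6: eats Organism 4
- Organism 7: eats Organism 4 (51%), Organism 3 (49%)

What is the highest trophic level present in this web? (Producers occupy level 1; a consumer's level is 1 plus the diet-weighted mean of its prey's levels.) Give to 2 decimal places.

Organism 1: 1 + 1 = 2
Organism 2: 1 + 1 = 2
Organism 3: 1 + (0.16×1 + 0.84×2) = 2.84
Organism 4: 1 + (0.76×1 + 0.24×2) = 2.24
Organism 5: 1 + 2.24 = 3.24
Organism 6: 1 + 2.24 = 3.24
Organism 7: 1 + (0.51×2.24 + 0.49×2.84) = 3.534

3.53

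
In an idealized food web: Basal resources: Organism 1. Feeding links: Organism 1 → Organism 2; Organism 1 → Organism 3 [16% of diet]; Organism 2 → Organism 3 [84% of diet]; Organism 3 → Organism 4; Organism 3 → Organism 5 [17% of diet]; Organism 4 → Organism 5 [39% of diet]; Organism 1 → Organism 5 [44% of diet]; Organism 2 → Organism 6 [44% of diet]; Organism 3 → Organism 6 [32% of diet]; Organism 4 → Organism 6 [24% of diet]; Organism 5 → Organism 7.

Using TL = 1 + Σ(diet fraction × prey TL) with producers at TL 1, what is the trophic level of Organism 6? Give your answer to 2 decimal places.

3.71

Organism 2: 1 + 1 = 2
Organism 3: 1 + (0.16×1 + 0.84×2) = 2.84
Organism 4: 1 + 2.84 = 3.84
Organism 5: 1 + (0.17×2.84 + 0.39×3.84 + 0.44×1) = 3.4204
Organism 6: 1 + (0.44×2 + 0.32×2.84 + 0.24×3.84) = 3.7104
Organism 7: 1 + 3.4204 = 4.4204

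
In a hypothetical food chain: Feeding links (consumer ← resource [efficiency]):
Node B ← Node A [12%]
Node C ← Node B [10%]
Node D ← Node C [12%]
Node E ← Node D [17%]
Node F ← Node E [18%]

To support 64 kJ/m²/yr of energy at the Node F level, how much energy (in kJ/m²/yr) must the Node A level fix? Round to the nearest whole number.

Cumulative transfer efficiency: 0.12 × 0.1 × 0.12 × 0.17 × 0.18 = 0.000044064
Node A energy = 64 / 0.000044064 = 1452433 kJ/m²/yr

1452433 kJ/m²/yr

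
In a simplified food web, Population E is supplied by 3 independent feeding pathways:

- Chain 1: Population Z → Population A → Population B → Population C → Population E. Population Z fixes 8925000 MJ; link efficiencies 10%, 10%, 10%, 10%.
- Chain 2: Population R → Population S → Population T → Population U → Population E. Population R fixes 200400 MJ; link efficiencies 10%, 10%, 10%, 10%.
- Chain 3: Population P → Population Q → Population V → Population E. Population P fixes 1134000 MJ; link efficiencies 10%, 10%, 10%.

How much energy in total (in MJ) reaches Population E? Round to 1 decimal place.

Chain 1: 8925000 × 0.1 × 0.1 × 0.1 × 0.1 = 892.5 MJ
Chain 2: 200400 × 0.1 × 0.1 × 0.1 × 0.1 = 20.04 MJ
Chain 3: 1134000 × 0.1 × 0.1 × 0.1 = 1134 MJ
Total at Population E: 892.5 + 20.04 + 1134 = 2046.54 MJ

2046.5 MJ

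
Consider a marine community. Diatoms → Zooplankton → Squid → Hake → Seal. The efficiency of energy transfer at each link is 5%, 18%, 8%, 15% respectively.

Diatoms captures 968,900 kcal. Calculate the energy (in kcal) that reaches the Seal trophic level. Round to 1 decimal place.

104.6 kcal

Zooplankton: 968900 × 0.05 = 48445 kcal
Squid: 48445 × 0.18 = 8720.1 kcal
Hake: 8720.1 × 0.08 = 697.608 kcal
Seal: 697.608 × 0.15 = 104.6412 kcal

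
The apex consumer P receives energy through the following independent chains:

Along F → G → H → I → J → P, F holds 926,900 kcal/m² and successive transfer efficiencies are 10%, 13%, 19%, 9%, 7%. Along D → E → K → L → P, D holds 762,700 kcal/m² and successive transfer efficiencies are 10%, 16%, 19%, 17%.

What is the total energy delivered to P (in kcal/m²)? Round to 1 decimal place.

408.6 kcal/m²

Via F: 926900 × 0.1 × 0.13 × 0.19 × 0.09 × 0.07 = 14.4234909 kcal/m²
Via D: 762700 × 0.1 × 0.16 × 0.19 × 0.17 = 394.16336 kcal/m²
Total at P: 14.4234909 + 394.16336 = 408.5868509 kcal/m²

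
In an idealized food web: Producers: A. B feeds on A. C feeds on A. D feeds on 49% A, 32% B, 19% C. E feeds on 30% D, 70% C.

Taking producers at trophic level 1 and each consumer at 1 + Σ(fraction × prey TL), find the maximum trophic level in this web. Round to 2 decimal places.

B: 1 + 1 = 2
C: 1 + 1 = 2
D: 1 + (0.49×1 + 0.32×2 + 0.19×2) = 2.51
E: 1 + (0.3×2.51 + 0.7×2) = 3.153

3.15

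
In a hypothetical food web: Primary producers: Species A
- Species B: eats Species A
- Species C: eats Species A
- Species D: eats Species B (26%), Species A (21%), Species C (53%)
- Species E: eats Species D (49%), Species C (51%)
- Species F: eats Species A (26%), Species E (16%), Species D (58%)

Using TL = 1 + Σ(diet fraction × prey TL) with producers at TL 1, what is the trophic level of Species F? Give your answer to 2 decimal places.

3.42

Species B: 1 + 1 = 2
Species C: 1 + 1 = 2
Species D: 1 + (0.26×2 + 0.21×1 + 0.53×2) = 2.79
Species E: 1 + (0.49×2.79 + 0.51×2) = 3.3871
Species F: 1 + (0.26×1 + 0.16×3.3871 + 0.58×2.79) = 3.420136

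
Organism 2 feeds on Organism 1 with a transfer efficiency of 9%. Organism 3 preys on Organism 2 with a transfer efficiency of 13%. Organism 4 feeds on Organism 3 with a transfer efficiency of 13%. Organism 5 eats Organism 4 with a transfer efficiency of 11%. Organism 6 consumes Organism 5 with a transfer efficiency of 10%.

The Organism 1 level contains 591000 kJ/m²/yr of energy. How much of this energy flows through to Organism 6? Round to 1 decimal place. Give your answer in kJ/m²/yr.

Organism 2: 591000 × 0.09 = 53190 kJ/m²/yr
Organism 3: 53190 × 0.13 = 6914.7 kJ/m²/yr
Organism 4: 6914.7 × 0.13 = 898.911 kJ/m²/yr
Organism 5: 898.911 × 0.11 = 98.88021 kJ/m²/yr
Organism 6: 98.88021 × 0.1 = 9.888021 kJ/m²/yr

9.9 kJ/m²/yr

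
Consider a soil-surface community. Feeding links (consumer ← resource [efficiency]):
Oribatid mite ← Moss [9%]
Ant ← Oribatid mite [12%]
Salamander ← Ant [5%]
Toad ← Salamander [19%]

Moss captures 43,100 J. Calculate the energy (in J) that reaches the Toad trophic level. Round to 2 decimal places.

Oribatid mite: 43100 × 0.09 = 3879 J
Ant: 3879 × 0.12 = 465.48 J
Salamander: 465.48 × 0.05 = 23.274 J
Toad: 23.274 × 0.19 = 4.42206 J

4.42 J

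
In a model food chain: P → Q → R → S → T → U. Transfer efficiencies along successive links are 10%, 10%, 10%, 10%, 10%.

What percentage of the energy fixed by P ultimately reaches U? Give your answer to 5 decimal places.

Product of link efficiencies: 0.1 × 0.1 × 0.1 × 0.1 × 0.1 = 0.00001
As a percentage: 0.00001 × 100 = 0.00100%

0.00100%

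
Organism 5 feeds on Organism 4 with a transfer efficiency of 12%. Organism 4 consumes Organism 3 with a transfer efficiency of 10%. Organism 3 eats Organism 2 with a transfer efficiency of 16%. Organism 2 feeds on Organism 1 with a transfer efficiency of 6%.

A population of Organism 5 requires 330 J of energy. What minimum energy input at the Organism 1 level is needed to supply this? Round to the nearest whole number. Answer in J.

Cumulative transfer efficiency: 0.06 × 0.16 × 0.1 × 0.12 = 0.0001152
Organism 1 energy = 330 / 0.0001152 = 2864583 J

2864583 J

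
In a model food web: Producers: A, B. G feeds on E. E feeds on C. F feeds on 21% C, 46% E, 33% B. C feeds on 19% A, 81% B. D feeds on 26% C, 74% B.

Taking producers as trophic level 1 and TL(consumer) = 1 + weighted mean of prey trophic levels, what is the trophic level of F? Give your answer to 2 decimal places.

3.13

C: 1 + (0.19×1 + 0.81×1) = 2
D: 1 + (0.26×2 + 0.74×1) = 2.26
E: 1 + 2 = 3
F: 1 + (0.21×2 + 0.46×3 + 0.33×1) = 3.13
G: 1 + 3 = 4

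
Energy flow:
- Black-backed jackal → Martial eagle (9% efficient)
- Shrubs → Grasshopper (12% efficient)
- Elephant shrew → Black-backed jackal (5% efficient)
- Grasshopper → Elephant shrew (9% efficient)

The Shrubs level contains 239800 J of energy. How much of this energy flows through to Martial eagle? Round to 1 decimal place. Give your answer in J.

11.7 J

Grasshopper: 239800 × 0.12 = 28776 J
Elephant shrew: 28776 × 0.09 = 2589.84 J
Black-backed jackal: 2589.84 × 0.05 = 129.492 J
Martial eagle: 129.492 × 0.09 = 11.65428 J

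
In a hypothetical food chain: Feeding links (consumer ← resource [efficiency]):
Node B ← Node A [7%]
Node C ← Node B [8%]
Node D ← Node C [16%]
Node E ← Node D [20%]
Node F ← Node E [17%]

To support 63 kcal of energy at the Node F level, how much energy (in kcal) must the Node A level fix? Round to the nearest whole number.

2068015 kcal

Cumulative transfer efficiency: 0.07 × 0.08 × 0.16 × 0.2 × 0.17 = 0.000030464
Node A energy = 63 / 0.000030464 = 2068015 kcal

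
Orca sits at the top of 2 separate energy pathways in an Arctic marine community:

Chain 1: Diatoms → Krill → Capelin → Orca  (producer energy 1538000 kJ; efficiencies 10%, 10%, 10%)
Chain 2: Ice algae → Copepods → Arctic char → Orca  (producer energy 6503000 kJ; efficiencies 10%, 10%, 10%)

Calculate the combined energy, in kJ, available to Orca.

8041 kJ

Chain 1: 1538000 × 0.1 × 0.1 × 0.1 = 1538 kJ
Chain 2: 6503000 × 0.1 × 0.1 × 0.1 = 6503 kJ
Total at Orca: 1538 + 6503 = 8041 kJ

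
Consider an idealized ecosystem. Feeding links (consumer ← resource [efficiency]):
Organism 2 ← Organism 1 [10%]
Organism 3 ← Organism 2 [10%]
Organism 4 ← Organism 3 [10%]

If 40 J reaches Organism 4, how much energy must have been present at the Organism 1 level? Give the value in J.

Cumulative transfer efficiency: 0.1 × 0.1 × 0.1 = 0.001
Organism 1 energy = 40 / 0.001 = 40000 J

40000 J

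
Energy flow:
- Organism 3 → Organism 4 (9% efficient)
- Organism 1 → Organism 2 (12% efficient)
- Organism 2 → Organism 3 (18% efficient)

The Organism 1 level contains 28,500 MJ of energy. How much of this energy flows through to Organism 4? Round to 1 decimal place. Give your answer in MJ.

Organism 2: 28500 × 0.12 = 3420 MJ
Organism 3: 3420 × 0.18 = 615.6 MJ
Organism 4: 615.6 × 0.09 = 55.404 MJ

55.4 MJ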